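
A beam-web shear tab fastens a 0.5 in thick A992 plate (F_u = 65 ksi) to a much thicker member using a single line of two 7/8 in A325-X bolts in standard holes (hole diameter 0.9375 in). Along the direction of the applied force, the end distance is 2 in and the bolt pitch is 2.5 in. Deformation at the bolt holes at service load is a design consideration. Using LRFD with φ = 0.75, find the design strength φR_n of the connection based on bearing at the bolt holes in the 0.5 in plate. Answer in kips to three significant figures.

90.5 kips

Per bolt r_n = 1.2 l_c t F_u ≤ 2.4 d t F_u; upper limit = 2.4 × 0.875 × 0.5 × 65 = 68.25 kips.
Edge bolt: l_c = 2 − 0.9375/2 = 1.531 in → 1.2 × 1.531 × 0.5 × 65 = 59.72 → r_n = 59.72 kips.
Interior bolts: l_c = 2.5 − 0.9375 = 1.562 in → 1.2 × 1.562 × 0.5 × 65 = 60.94 → r_n = 60.94 kips.
R_n = 1 × 59.72 + 1 × 60.94 = 120.7 kips.
Design strength φR_n = 0.75 × 120.7 = 90.5 kips.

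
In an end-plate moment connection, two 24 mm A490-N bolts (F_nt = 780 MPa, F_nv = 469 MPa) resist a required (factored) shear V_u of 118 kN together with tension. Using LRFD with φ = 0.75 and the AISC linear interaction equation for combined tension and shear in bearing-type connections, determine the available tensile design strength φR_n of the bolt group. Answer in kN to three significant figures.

492 kN

A_b = π·24²/4 = 452.4 mm²; f_rv = 118 × 1000 / (2 × 452.4) = 130.4 MPa.
F'_nt = 1.3 F_nt − (F_nt / φF_nv) f_rv = 1.3·780 − (780/(0.75·469))·130.4 = 724.8 MPa, capped at F_nt → F'_nt = 724.8 MPa.
R_n = F'_nt · A_b · n = 724.8 × 452.4 × 2 / 1000 = 655.8 kN.
Design strength φR_n = 0.75 × 655.8 = 492 kN.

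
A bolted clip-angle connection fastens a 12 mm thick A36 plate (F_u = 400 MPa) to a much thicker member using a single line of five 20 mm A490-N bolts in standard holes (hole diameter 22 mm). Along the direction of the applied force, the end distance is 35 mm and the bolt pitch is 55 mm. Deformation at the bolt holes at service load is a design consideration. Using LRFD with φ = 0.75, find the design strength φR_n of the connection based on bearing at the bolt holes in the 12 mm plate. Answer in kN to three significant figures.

674 kN

Per bolt r_n = 1.2 l_c t F_u ≤ 2.4 d t F_u; upper limit = 2.4 × 20 × 12 × 400 / 1000 = 230.4 kN.
Edge bolt: l_c = 35 − 22/2 = 24 mm → 1.2 × 24 × 12 × 400 / 1000 = 138.2 → r_n = 138.2 kN.
Interior bolts: l_c = 55 − 22 = 33 mm → 1.2 × 33 × 12 × 400 / 1000 = 190.1 → r_n = 190.1 kN.
R_n = 1 × 138.2 + 4 × 190.1 = 898.6 kN.
Design strength φR_n = 0.75 × 898.6 = 674 kN.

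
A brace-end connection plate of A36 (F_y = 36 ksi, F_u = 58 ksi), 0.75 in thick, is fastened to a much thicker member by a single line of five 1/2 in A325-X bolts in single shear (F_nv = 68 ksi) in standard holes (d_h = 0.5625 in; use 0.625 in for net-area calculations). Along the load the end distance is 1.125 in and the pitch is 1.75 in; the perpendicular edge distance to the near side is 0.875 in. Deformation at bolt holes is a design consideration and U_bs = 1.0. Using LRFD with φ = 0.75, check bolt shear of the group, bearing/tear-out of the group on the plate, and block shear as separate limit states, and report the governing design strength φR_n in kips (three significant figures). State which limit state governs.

50.1 kips (bolt shear governs)

Bolt shear: A_b = π·0.5²/4 = 0.1963 in²; R_n = 68 × 0.1963 × 5 × 1 = 66.76 kips → 0.75 × 66.76 = 50.1 kips.
Bearing: edge l_c = 0.8438, r_n = 44.04 kips; interior l_c = 1.188, r_n = 52.2 kips; R_n = 44.04 + 4·52.2 = 252.8 kips → 190 kips.
Block shear: A_gv = 6.094, A_nv = 3.984, A_nt = 0.4219 in²; R_n = min(0.6F_uA_nv, 0.6F_yA_gv) + U_bs·F_u·A_nt = 156.1 kips → 117 kips.
Bolt shear governs: 50.1 kips.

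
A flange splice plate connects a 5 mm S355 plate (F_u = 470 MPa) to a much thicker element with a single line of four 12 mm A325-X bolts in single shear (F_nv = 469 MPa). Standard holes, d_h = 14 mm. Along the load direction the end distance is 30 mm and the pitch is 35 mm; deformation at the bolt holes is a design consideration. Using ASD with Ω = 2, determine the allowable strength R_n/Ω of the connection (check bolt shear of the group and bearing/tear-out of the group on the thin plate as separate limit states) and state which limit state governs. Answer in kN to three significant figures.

106 kN (bolt shear governs)

Bolt shear: A_b = π·12²/4 = 113.1 mm²; R_n = 469 × 113.1 × 4 × 1 / 1000 = 212.2 kN → 212.2 / 2 = 106 kN.
Bearing (1.2 l_c t F_u ≤ 2.4 d t F_u): upper limit = 2.4·12·5·470 / 1000 = 67.68 kN.
  Edge l_c = 30 − 14/2 = 23 → r_n = 64.86 kN; interior l_c = 35 − 14 = 21 → r_n = 59.22 kN.
  R_n,bearing = 1·64.86 + 3·59.22 = 242.5 kN → 242.5 / 2 = 121 kN.
Bolt shear governs: 106 kN.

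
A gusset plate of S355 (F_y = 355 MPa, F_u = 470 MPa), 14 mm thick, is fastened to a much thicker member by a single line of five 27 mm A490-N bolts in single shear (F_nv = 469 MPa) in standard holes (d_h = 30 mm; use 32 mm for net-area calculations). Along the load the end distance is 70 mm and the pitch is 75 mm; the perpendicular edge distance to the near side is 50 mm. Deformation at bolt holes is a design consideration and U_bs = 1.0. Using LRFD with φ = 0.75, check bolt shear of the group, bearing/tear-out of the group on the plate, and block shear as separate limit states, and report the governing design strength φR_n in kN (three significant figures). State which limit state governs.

Bolt shear: A_b = π·27²/4 = 572.6 mm²; R_n = 469 × 572.6 × 5 × 1 / 1000 = 1343 kN → 0.75 × 1343 = 1010 kN.
Bearing: edge l_c = 55, r_n = 426.4 kN; interior l_c = 45, r_n = 355.3 kN; R_n = 426.4 + 4·355.3 = 1848 kN → 1390 kN.
Block shear: A_gv = 5180, A_nv = 3164, A_nt = 476 mm²; R_n = min(0.6F_uA_nv, 0.6F_yA_gv) + U_bs·F_u·A_nt = 1116 kN → 837 kN.
Block shear governs: 837 kN.

837 kN (block shear governs)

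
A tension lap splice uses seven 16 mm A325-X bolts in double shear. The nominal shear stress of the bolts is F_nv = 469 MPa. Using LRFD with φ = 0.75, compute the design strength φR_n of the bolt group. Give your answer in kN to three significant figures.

A_b = π × 16² / 4 = 201.1 mm².
R_n = F_nv · A_b · n · n_s = 469 × 201.1 × 7 × 2 / 1000 = 1320 kN.
Design strength φR_n = 0.75 × 1320 = 990 kN.

990 kN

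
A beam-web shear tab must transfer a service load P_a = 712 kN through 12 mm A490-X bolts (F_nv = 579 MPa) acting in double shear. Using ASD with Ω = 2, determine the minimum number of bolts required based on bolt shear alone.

11 bolts

A_b = π·12²/4 = 113.1 mm².
Per-bolt allowable strength R_n/Ω = 579 × 113.1 × 2 / 1000 / 2 = 65.48 kN.
n ≥ 712 / 65.48 = 10.87 → use 11 bolts.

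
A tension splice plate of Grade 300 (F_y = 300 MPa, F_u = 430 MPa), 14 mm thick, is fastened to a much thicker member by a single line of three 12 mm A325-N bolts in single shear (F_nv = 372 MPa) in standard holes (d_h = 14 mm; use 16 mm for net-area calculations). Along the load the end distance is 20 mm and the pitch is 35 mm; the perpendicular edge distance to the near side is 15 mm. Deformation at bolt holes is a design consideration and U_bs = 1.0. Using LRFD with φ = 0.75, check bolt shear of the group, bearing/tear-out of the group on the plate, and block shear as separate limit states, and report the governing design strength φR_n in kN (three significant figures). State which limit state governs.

94.7 kN (bolt shear governs)

Bolt shear: A_b = π·12²/4 = 113.1 mm²; R_n = 372 × 113.1 × 3 × 1 / 1000 = 126.2 kN → 0.75 × 126.2 = 94.7 kN.
Bearing: edge l_c = 13, r_n = 93.91 kN; interior l_c = 21, r_n = 151.7 kN; R_n = 93.91 + 2·151.7 = 397.3 kN → 298 kN.
Block shear: A_gv = 1260, A_nv = 700, A_nt = 98 mm²; R_n = min(0.6F_uA_nv, 0.6F_yA_gv) + U_bs·F_u·A_nt = 222.7 kN → 167 kN.
Bolt shear governs: 94.7 kN.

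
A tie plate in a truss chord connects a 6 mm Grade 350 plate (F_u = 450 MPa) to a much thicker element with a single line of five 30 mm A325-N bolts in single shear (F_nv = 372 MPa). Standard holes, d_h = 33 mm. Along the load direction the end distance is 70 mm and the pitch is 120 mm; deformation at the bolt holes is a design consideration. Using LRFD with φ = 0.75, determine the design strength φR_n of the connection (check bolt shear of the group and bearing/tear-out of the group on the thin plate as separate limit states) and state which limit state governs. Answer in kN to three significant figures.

Bolt shear: A_b = π·30²/4 = 706.9 mm²; R_n = 372 × 706.9 × 5 × 1 / 1000 = 1315 kN → 0.75 × 1315 = 986 kN.
Bearing (1.2 l_c t F_u ≤ 2.4 d t F_u): upper limit = 2.4·30·6·450 / 1000 = 194.4 kN.
  Edge l_c = 70 − 33/2 = 53.5 → r_n = 173.3 kN; interior l_c = 120 − 33 = 87 → r_n = 194.4 kN.
  R_n,bearing = 1·173.3 + 4·194.4 = 950.9 kN → 0.75 × 950.9 = 713 kN.
Bearing governs: 713 kN.

713 kN (bearing governs)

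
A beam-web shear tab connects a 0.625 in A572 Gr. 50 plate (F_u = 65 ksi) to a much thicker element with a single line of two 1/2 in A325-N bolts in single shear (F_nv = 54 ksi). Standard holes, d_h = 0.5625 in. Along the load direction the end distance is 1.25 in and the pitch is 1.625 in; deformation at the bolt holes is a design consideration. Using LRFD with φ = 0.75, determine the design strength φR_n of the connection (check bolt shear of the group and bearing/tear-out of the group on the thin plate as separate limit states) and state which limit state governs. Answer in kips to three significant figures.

Bolt shear: A_b = π·0.5²/4 = 0.1963 in²; R_n = 54 × 0.1963 × 2 × 1 = 21.21 kips → 0.75 × 21.21 = 15.9 kips.
Bearing (1.2 l_c t F_u ≤ 2.4 d t F_u): upper limit = 2.4·0.5·0.625·65 = 48.75 kips.
  Edge l_c = 1.25 − 0.5625/2 = 0.9688 → r_n = 47.23 kips; interior l_c = 1.625 − 0.5625 = 1.062 → r_n = 48.75 kips.
  R_n,bearing = 1·47.23 + 1·48.75 = 95.98 kips → 0.75 × 95.98 = 72 kips.
Bolt shear governs: 15.9 kips.

15.9 kips (bolt shear governs)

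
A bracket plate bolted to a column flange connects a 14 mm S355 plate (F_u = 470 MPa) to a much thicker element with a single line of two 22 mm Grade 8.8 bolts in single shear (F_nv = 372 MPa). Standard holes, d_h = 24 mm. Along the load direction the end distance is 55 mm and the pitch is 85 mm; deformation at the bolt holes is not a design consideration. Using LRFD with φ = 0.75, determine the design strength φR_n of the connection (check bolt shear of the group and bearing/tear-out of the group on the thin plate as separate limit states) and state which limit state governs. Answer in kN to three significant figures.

Bolt shear: A_b = π·22²/4 = 380.1 mm²; R_n = 372 × 380.1 × 2 × 1 / 1000 = 282.8 kN → 0.75 × 282.8 = 212 kN.
Bearing (1.5 l_c t F_u ≤ 3.0 d t F_u): upper limit = 3.0·22·14·470 / 1000 = 434.3 kN.
  Edge l_c = 55 − 24/2 = 43 → r_n = 424.4 kN; interior l_c = 85 − 24 = 61 → r_n = 434.3 kN.
  R_n,bearing = 1·424.4 + 1·434.3 = 858.7 kN → 0.75 × 858.7 = 644 kN.
Bolt shear governs: 212 kN.

212 kN (bolt shear governs)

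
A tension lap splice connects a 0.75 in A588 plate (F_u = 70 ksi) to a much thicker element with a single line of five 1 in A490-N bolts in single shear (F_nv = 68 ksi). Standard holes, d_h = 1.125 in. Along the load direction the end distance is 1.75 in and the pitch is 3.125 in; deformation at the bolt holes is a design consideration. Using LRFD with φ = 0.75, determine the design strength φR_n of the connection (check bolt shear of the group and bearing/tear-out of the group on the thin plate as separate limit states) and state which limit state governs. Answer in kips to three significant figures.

Bolt shear: A_b = π·1²/4 = 0.7854 in²; R_n = 68 × 0.7854 × 5 × 1 = 267 kips → 0.75 × 267 = 200 kips.
Bearing (1.2 l_c t F_u ≤ 2.4 d t F_u): upper limit = 2.4·1·0.75·70 = 126 kips.
  Edge l_c = 1.75 − 1.125/2 = 1.188 → r_n = 74.81 kips; interior l_c = 3.125 − 1.125 = 2 → r_n = 126 kips.
  R_n,bearing = 1·74.81 + 4·126 = 578.8 kips → 0.75 × 578.8 = 434 kips.
Bolt shear governs: 200 kips.

200 kips (bolt shear governs)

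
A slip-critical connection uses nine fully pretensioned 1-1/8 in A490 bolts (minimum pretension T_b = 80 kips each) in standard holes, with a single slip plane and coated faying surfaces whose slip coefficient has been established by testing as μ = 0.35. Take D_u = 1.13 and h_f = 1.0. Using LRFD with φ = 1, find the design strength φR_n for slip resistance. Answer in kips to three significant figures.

285 kips

R_n = μ · D_u · h_f · T_b · n_s · n_b = 0.35 × 1.13 × 1.0 × 80 × 1 × 9 = 284.8 kips.
Design strength φR_n = 1 × 284.8 = 285 kips.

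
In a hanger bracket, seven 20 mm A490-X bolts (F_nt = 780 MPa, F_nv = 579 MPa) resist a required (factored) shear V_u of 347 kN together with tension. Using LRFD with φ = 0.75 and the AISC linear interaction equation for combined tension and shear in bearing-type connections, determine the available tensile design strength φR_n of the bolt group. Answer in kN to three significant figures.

1200 kN

A_b = π·20²/4 = 314.2 mm²; f_rv = 347 × 1000 / (7 × 314.2) = 157.8 MPa.
F'_nt = 1.3 F_nt − (F_nt / φF_nv) f_rv = 1.3·780 − (780/(0.75·579))·157.8 = 730.6 MPa, capped at F_nt → F'_nt = 730.6 MPa.
R_n = F'_nt · A_b · n = 730.6 × 314.2 × 7 / 1000 = 1607 kN.
Design strength φR_n = 0.75 × 1607 = 1200 kN.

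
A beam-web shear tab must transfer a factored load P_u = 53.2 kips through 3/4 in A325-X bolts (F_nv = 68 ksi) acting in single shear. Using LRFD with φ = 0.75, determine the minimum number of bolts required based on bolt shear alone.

3 bolts

A_b = π·0.75²/4 = 0.4418 in².
Per-bolt design strength φR_n = 0.75 × 68 × 0.4418 × 1 = 22.53 kips.
n ≥ 53.2 / 22.53 = 2.361 → use 3 bolts.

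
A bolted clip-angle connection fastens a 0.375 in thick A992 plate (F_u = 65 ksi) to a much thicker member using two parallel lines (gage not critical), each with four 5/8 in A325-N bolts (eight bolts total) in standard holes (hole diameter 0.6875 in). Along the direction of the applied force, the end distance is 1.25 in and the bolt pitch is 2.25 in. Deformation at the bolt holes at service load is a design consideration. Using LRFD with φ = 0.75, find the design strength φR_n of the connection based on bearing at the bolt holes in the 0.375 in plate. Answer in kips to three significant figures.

204 kips

Per bolt r_n = 1.2 l_c t F_u ≤ 2.4 d t F_u; upper limit = 2.4 × 0.625 × 0.375 × 65 = 36.56 kips.
Edge bolt: l_c = 1.25 − 0.6875/2 = 0.9062 in → 1.2 × 0.9062 × 0.375 × 65 = 26.51 → r_n = 26.51 kips.
Interior bolts: l_c = 2.25 − 0.6875 = 1.562 in → 1.2 × 1.562 × 0.375 × 65 = 45.7 → r_n = 36.56 kips.
R_n = 2 × 26.51 + 6 × 36.56 = 272.4 kips.
Design strength φR_n = 0.75 × 272.4 = 204 kips.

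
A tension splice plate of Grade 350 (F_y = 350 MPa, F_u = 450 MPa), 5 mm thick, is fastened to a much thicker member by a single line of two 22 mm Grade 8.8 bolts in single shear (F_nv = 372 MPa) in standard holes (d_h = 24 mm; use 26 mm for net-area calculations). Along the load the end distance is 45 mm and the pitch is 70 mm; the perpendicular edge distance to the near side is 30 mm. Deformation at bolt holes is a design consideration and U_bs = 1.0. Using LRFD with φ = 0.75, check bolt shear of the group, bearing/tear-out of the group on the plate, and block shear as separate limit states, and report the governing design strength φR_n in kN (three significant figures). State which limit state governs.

Bolt shear: A_b = π·22²/4 = 380.1 mm²; R_n = 372 × 380.1 × 2 × 1 / 1000 = 282.8 kN → 0.75 × 282.8 = 212 kN.
Bearing: edge l_c = 33, r_n = 89.1 kN; interior l_c = 46, r_n = 118.8 kN; R_n = 89.1 + 1·118.8 = 207.9 kN → 156 kN.
Block shear: A_gv = 575, A_nv = 380, A_nt = 85 mm²; R_n = min(0.6F_uA_nv, 0.6F_yA_gv) + U_bs·F_u·A_nt = 140.8 kN → 106 kN.
Block shear governs: 106 kN.

106 kN (block shear governs)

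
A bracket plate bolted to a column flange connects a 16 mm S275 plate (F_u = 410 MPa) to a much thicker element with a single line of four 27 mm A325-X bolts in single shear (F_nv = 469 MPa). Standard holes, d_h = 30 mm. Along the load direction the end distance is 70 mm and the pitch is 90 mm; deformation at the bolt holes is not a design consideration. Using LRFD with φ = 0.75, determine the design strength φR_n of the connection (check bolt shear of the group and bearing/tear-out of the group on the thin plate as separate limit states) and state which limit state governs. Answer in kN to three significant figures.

Bolt shear: A_b = π·27²/4 = 572.6 mm²; R_n = 469 × 572.6 × 4 × 1 / 1000 = 1074 kN → 0.75 × 1074 = 806 kN.
Bearing (1.5 l_c t F_u ≤ 3.0 d t F_u): upper limit = 3.0·27·16·410 / 1000 = 531.4 kN.
  Edge l_c = 70 − 30/2 = 55 → r_n = 531.4 kN; interior l_c = 90 − 30 = 60 → r_n = 531.4 kN.
  R_n,bearing = 1·531.4 + 3·531.4 = 2125 kN → 0.75 × 2125 = 1590 kN.
Bolt shear governs: 806 kN.

806 kN (bolt shear governs)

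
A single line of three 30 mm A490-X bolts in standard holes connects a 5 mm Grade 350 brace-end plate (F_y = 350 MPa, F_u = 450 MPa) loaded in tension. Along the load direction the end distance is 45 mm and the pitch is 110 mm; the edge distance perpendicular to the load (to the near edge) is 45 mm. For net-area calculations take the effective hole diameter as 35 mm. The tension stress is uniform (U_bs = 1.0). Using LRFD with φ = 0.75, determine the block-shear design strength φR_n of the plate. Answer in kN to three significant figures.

Shear plane L_v = 45 + 2·110 = 265 mm; A_gv = 265 × 5 = 1325 mm².
A_nv = (265 − 2.5·35) × 5 = 887.5 mm².
A_nt = (45 − 0.5·35) × 5 = 137.5 mm².
0.6 F_u A_nv = 239.6 kN; 0.6 F_y A_gv = 278.2 kN → shear rupture governs the shear term.
R_n = 239.6 + 1.0 × 450 × 137.5 / 1000 = 301.5 kN.
Design strength φR_n = 0.75 × 301.5 = 226 kN.

226 kN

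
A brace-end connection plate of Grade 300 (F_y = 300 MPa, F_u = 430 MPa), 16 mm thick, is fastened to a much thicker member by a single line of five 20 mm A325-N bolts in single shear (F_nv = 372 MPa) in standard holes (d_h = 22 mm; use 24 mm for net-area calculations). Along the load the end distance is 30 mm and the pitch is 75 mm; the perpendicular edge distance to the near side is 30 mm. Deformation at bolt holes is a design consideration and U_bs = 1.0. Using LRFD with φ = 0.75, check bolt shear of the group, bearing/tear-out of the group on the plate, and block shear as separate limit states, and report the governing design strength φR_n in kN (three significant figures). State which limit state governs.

438 kN (bolt shear governs)

Bolt shear: A_b = π·20²/4 = 314.2 mm²; R_n = 372 × 314.2 × 5 × 1 / 1000 = 584.3 kN → 0.75 × 584.3 = 438 kN.
Bearing: edge l_c = 19, r_n = 156.9 kN; interior l_c = 53, r_n = 330.2 kN; R_n = 156.9 + 4·330.2 = 1478 kN → 1110 kN.
Block shear: A_gv = 5280, A_nv = 3552, A_nt = 288 mm²; R_n = min(0.6F_uA_nv, 0.6F_yA_gv) + U_bs·F_u·A_nt = 1040 kN → 780 kN.
Bolt shear governs: 438 kN.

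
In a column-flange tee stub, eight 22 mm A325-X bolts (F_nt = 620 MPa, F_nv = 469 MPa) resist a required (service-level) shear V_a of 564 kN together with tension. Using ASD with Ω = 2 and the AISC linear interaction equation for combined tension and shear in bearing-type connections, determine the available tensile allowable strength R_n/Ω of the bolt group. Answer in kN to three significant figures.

480 kN

A_b = π·22²/4 = 380.1 mm²; f_rv = 564 × 1000 / (8 × 380.1) = 185.5 MPa.
F'_nt = 1.3 F_nt − (Ω F_nt / F_nv) f_rv = 1.3·620 − (2·620/469)·185.5 = 315.7 MPa, capped at F_nt → F'_nt = 315.7 MPa.
R_n = F'_nt · A_b · n = 315.7 × 380.1 × 8 / 1000 = 959.9 kN.
Allowable strength R_n/Ω = 959.9 / 2 = 480 kN.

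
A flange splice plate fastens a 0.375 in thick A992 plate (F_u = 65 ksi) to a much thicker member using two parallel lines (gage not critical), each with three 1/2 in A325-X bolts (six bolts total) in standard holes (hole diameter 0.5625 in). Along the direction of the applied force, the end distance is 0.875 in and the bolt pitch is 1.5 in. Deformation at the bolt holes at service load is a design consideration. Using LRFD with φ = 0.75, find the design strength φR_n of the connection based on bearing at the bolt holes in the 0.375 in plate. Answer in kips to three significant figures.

Per bolt r_n = 1.2 l_c t F_u ≤ 2.4 d t F_u; upper limit = 2.4 × 0.5 × 0.375 × 65 = 29.25 kips.
Edge bolt: l_c = 0.875 − 0.5625/2 = 0.5938 in → 1.2 × 0.5938 × 0.375 × 65 = 17.37 → r_n = 17.37 kips.
Interior bolts: l_c = 1.5 − 0.5625 = 0.9375 in → 1.2 × 0.9375 × 0.375 × 65 = 27.42 → r_n = 27.42 kips.
R_n = 2 × 17.37 + 4 × 27.42 = 144.4 kips.
Design strength φR_n = 0.75 × 144.4 = 108 kips.

108 kips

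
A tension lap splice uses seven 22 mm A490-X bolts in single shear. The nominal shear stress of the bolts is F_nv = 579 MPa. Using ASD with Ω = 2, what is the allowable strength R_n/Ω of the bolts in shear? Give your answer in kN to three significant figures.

A_b = π × 22² / 4 = 380.1 mm².
R_n = F_nv · A_b · n · n_s = 579 × 380.1 × 7 × 1 / 1000 = 1541 kN.
Allowable strength R_n/Ω = 1541 / 2 = 770 kN.

770 kN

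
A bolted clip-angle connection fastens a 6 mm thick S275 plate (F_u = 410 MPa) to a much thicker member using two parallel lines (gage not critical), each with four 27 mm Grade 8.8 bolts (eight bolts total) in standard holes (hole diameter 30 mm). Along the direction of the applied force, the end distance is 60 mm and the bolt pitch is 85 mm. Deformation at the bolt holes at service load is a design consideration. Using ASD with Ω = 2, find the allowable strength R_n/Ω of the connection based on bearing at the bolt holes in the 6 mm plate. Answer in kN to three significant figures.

611 kN

Per bolt r_n = 1.2 l_c t F_u ≤ 2.4 d t F_u; upper limit = 2.4 × 27 × 6 × 410 / 1000 = 159.4 kN.
Edge bolt: l_c = 60 − 30/2 = 45 mm → 1.2 × 45 × 6 × 410 / 1000 = 132.8 → r_n = 132.8 kN.
Interior bolts: l_c = 85 − 30 = 55 mm → 1.2 × 55 × 6 × 410 / 1000 = 162.4 → r_n = 159.4 kN.
R_n = 2 × 132.8 + 6 × 159.4 = 1222 kN.
Allowable strength R_n/Ω = 1222 / 2 = 611 kN.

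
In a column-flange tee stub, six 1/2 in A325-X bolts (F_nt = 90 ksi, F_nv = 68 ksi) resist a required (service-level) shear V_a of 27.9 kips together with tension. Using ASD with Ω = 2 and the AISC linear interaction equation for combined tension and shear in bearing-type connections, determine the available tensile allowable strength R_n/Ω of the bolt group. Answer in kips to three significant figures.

A_b = π·0.5²/4 = 0.1963 in²; f_rv = 27.9 / (6 × 0.1963) = 23.68 ksi.
F'_nt = 1.3 F_nt − (Ω F_nt / F_nv) f_rv = 1.3·90 − (2·90/68)·23.68 = 54.31 ksi, capped at F_nt → F'_nt = 54.31 ksi.
R_n = F'_nt · A_b · n = 54.31 × 0.1963 × 6 = 63.98 kips.
Allowable strength R_n/Ω = 63.98 / 2 = 32 kips.

32 kips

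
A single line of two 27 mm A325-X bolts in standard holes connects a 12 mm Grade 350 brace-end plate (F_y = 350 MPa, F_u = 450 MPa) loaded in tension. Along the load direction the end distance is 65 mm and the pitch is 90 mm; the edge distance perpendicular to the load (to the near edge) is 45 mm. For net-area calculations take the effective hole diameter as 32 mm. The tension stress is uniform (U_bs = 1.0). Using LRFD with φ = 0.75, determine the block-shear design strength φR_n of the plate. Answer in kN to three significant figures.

Shear plane L_v = 65 + 1·90 = 155 mm; A_gv = 155 × 12 = 1860 mm².
A_nv = (155 − 1.5·32) × 12 = 1284 mm².
A_nt = (45 − 0.5·32) × 12 = 348 mm².
0.6 F_u A_nv = 346.7 kN; 0.6 F_y A_gv = 390.6 kN → shear rupture governs the shear term.
R_n = 346.7 + 1.0 × 450 × 348 / 1000 = 503.3 kN.
Design strength φR_n = 0.75 × 503.3 = 377 kN.

377 kN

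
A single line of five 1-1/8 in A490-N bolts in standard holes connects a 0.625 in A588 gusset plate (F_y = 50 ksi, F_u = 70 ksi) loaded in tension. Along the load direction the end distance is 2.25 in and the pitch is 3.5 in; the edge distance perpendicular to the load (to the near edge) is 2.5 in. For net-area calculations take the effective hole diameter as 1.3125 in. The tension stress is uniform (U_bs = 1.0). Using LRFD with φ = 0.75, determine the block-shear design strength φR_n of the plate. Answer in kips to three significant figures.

Shear plane L_v = 2.25 + 4·3.5 = 16.25 in; A_gv = 16.25 × 0.625 = 10.16 in².
A_nv = (16.25 − 4.5·1.3125) × 0.625 = 6.465 in².
A_nt = (2.5 − 0.5·1.3125) × 0.625 = 1.152 in².
0.6 F_u A_nv = 271.5 kips; 0.6 F_y A_gv = 304.7 kips → shear rupture governs the shear term.
R_n = 271.5 + 1.0 × 70 × 1.152 = 352.2 kips.
Design strength φR_n = 0.75 × 352.2 = 264 kips.

264 kips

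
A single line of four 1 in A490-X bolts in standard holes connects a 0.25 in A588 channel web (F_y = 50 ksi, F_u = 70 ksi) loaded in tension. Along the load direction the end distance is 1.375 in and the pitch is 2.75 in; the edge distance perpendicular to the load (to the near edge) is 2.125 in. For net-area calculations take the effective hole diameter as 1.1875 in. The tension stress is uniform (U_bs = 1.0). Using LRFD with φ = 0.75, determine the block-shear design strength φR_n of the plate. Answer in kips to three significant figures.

63.2 kips

Shear plane L_v = 1.375 + 3·2.75 = 9.625 in; A_gv = 9.625 × 0.25 = 2.406 in².
A_nv = (9.625 − 3.5·1.1875) × 0.25 = 1.367 in².
A_nt = (2.125 − 0.5·1.1875) × 0.25 = 0.3828 in².
0.6 F_u A_nv = 57.42 kips; 0.6 F_y A_gv = 72.19 kips → shear rupture governs the shear term.
R_n = 57.42 + 1.0 × 70 × 0.3828 = 84.22 kips.
Design strength φR_n = 0.75 × 84.22 = 63.2 kips.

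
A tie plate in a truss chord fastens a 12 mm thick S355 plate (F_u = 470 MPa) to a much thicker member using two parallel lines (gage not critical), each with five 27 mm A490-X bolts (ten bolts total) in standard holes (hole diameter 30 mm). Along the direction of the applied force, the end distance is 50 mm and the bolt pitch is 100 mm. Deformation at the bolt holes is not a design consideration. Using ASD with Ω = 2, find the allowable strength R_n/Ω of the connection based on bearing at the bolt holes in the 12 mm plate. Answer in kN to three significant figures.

Per bolt r_n = 1.5 l_c t F_u ≤ 3.0 d t F_u; upper limit = 3.0 × 27 × 12 × 470 / 1000 = 456.8 kN.
Edge bolt: l_c = 50 − 30/2 = 35 mm → 1.5 × 35 × 12 × 470 / 1000 = 296.1 → r_n = 296.1 kN.
Interior bolts: l_c = 100 − 30 = 70 mm → 1.5 × 70 × 12 × 470 / 1000 = 592.2 → r_n = 456.8 kN.
R_n = 2 × 296.1 + 8 × 456.8 = 4247 kN.
Allowable strength R_n/Ω = 4247 / 2 = 2120 kN.

2120 kN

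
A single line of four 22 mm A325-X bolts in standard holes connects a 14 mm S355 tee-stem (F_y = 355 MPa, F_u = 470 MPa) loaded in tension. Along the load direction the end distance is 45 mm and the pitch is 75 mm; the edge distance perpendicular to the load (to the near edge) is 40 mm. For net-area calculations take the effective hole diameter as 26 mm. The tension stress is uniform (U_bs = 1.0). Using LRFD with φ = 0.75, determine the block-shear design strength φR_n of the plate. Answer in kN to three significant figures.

Shear plane L_v = 45 + 3·75 = 270 mm; A_gv = 270 × 14 = 3780 mm².
A_nv = (270 − 3.5·26) × 14 = 2506 mm².
A_nt = (40 − 0.5·26) × 14 = 378 mm².
0.6 F_u A_nv = 706.7 kN; 0.6 F_y A_gv = 805.1 kN → shear rupture governs the shear term.
R_n = 706.7 + 1.0 × 470 × 378 / 1000 = 884.4 kN.
Design strength φR_n = 0.75 × 884.4 = 663 kN.

663 kN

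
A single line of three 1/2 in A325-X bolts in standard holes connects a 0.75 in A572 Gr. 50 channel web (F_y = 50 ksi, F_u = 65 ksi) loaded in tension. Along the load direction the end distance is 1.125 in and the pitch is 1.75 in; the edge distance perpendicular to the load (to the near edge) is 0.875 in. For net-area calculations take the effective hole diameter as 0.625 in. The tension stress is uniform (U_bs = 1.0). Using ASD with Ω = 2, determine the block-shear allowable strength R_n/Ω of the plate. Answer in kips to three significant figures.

58.5 kips

Shear plane L_v = 1.125 + 2·1.75 = 4.625 in; A_gv = 4.625 × 0.75 = 3.469 in².
A_nv = (4.625 − 2.5·0.625) × 0.75 = 2.297 in².
A_nt = (0.875 − 0.5·0.625) × 0.75 = 0.4219 in².
0.6 F_u A_nv = 89.58 kips; 0.6 F_y A_gv = 104.1 kips → shear rupture governs the shear term.
R_n = 89.58 + 1.0 × 65 × 0.4219 = 117 kips.
Allowable strength R_n/Ω = 117 / 2 = 58.5 kips.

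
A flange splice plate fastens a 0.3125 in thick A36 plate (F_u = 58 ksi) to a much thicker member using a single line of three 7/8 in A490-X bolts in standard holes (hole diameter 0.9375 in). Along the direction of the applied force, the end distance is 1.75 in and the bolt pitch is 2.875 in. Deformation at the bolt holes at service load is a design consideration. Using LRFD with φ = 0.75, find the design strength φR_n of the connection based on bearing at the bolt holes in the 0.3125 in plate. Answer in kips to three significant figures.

Per bolt r_n = 1.2 l_c t F_u ≤ 2.4 d t F_u; upper limit = 2.4 × 0.875 × 0.3125 × 58 = 38.06 kips.
Edge bolt: l_c = 1.75 − 0.9375/2 = 1.281 in → 1.2 × 1.281 × 0.3125 × 58 = 27.87 → r_n = 27.87 kips.
Interior bolts: l_c = 2.875 − 0.9375 = 1.938 in → 1.2 × 1.938 × 0.3125 × 58 = 42.14 → r_n = 38.06 kips.
R_n = 1 × 27.87 + 2 × 38.06 = 104 kips.
Design strength φR_n = 0.75 × 104 = 78 kips.

78 kips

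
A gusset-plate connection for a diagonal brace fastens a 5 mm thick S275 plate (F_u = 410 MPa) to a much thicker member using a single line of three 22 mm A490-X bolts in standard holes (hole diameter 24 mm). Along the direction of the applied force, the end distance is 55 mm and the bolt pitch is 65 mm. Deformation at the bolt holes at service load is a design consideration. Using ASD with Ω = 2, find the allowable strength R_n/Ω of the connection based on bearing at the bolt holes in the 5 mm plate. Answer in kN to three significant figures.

Per bolt r_n = 1.2 l_c t F_u ≤ 2.4 d t F_u; upper limit = 2.4 × 22 × 5 × 410 / 1000 = 108.2 kN.
Edge bolt: l_c = 55 − 24/2 = 43 mm → 1.2 × 43 × 5 × 410 / 1000 = 105.8 → r_n = 105.8 kN.
Interior bolts: l_c = 65 − 24 = 41 mm → 1.2 × 41 × 5 × 410 / 1000 = 100.9 → r_n = 100.9 kN.
R_n = 1 × 105.8 + 2 × 100.9 = 307.5 kN.
Allowable strength R_n/Ω = 307.5 / 2 = 154 kN.

154 kN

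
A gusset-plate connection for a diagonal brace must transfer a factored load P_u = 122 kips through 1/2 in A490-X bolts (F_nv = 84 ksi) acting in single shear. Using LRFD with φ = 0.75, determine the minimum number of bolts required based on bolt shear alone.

A_b = π·0.5²/4 = 0.1963 in².
Per-bolt design strength φR_n = 0.75 × 84 × 0.1963 × 1 = 12.37 kips.
n ≥ 122 / 12.37 = 9.863 → use 10 bolts.

10 bolts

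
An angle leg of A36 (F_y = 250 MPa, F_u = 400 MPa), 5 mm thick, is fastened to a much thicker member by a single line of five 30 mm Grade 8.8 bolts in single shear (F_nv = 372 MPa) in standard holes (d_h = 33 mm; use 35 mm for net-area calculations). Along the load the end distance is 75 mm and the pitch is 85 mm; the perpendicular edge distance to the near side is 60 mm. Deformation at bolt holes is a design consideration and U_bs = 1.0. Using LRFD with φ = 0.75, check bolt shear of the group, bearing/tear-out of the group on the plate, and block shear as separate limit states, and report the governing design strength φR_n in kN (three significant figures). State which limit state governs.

296 kN (block shear governs)

Bolt shear: A_b = π·30²/4 = 706.9 mm²; R_n = 372 × 706.9 × 5 × 1 / 1000 = 1315 kN → 0.75 × 1315 = 986 kN.
Bearing: edge l_c = 58.5, r_n = 140.4 kN; interior l_c = 52, r_n = 124.8 kN; R_n = 140.4 + 4·124.8 = 639.6 kN → 480 kN.
Block shear: A_gv = 2075, A_nv = 1288, A_nt = 212.5 mm²; R_n = min(0.6F_uA_nv, 0.6F_yA_gv) + U_bs·F_u·A_nt = 394 kN → 296 kN.
Block shear governs: 296 kN.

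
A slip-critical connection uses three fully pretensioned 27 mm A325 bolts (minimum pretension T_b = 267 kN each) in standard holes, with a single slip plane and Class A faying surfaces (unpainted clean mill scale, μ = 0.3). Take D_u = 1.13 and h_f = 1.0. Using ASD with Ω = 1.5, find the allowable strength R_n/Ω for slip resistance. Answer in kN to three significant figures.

181 kN

R_n = μ · D_u · h_f · T_b · n_s · n_b = 0.3 × 1.13 × 1.0 × 267 × 1 × 3 = 271.5 kN.
Allowable strength R_n/Ω = 271.5 / 1.5 = 181 kN.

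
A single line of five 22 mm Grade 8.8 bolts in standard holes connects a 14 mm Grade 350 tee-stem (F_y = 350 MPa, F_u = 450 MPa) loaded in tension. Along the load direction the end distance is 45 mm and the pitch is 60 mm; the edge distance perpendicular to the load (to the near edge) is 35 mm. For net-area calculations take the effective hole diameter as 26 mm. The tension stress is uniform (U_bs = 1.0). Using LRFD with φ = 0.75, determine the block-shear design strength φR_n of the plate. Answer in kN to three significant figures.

Shear plane L_v = 45 + 4·60 = 285 mm; A_gv = 285 × 14 = 3990 mm².
A_nv = (285 − 4.5·26) × 14 = 2352 mm².
A_nt = (35 − 0.5·26) × 14 = 308 mm².
0.6 F_u A_nv = 635 kN; 0.6 F_y A_gv = 837.9 kN → shear rupture governs the shear term.
R_n = 635 + 1.0 × 450 × 308 / 1000 = 773.6 kN.
Design strength φR_n = 0.75 × 773.6 = 580 kN.

580 kN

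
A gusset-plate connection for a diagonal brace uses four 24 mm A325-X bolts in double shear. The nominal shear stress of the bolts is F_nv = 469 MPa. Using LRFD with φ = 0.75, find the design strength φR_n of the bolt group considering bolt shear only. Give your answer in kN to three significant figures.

1270 kN

A_b = π × 24² / 4 = 452.4 mm².
R_n = F_nv · A_b · n · n_s = 469 × 452.4 × 4 × 2 / 1000 = 1697 kN.
Design strength φR_n = 0.75 × 1697 = 1270 kN.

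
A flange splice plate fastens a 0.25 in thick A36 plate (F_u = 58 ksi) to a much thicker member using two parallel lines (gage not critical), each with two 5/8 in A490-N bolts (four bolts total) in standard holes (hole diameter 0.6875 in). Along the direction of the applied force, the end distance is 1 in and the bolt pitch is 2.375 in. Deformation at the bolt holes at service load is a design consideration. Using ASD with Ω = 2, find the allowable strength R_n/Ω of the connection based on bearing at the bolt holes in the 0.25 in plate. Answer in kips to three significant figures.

33.2 kips

Per bolt r_n = 1.2 l_c t F_u ≤ 2.4 d t F_u; upper limit = 2.4 × 0.625 × 0.25 × 58 = 21.75 kips.
Edge bolt: l_c = 1 − 0.6875/2 = 0.6562 in → 1.2 × 0.6562 × 0.25 × 58 = 11.42 → r_n = 11.42 kips.
Interior bolts: l_c = 2.375 − 0.6875 = 1.688 in → 1.2 × 1.688 × 0.25 × 58 = 29.36 → r_n = 21.75 kips.
R_n = 2 × 11.42 + 2 × 21.75 = 66.34 kips.
Allowable strength R_n/Ω = 66.34 / 2 = 33.2 kips.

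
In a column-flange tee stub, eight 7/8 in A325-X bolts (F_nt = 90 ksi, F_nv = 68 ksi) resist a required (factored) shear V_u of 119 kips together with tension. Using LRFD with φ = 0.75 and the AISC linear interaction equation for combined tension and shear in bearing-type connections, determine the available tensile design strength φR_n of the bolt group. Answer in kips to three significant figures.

A_b = π·0.875²/4 = 0.6013 in²; f_rv = 119 / (8 × 0.6013) = 24.74 ksi.
F'_nt = 1.3 F_nt − (F_nt / φF_nv) f_rv = 1.3·90 − (90/(0.75·68))·24.74 = 73.35 ksi, capped at F_nt → F'_nt = 73.35 ksi.
R_n = F'_nt · A_b · n = 73.35 × 0.6013 × 8 = 352.8 kips.
Design strength φR_n = 0.75 × 352.8 = 265 kips.

265 kips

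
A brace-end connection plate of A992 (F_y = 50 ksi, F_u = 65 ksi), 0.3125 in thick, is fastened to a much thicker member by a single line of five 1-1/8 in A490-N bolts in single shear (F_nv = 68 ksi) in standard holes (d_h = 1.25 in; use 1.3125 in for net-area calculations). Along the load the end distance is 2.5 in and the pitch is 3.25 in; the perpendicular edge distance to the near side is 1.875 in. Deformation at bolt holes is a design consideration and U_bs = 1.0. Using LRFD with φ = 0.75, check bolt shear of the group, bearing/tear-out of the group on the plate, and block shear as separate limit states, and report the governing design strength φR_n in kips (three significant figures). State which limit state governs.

Bolt shear: A_b = π·1.125²/4 = 0.994 in²; R_n = 68 × 0.994 × 5 × 1 = 338 kips → 0.75 × 338 = 253 kips.
Bearing: edge l_c = 1.875, r_n = 45.7 kips; interior l_c = 2, r_n = 48.75 kips; R_n = 45.7 + 4·48.75 = 240.7 kips → 181 kips.
Block shear: A_gv = 4.844, A_nv = 2.998, A_nt = 0.3809 in²; R_n = min(0.6F_uA_nv, 0.6F_yA_gv) + U_bs·F_u·A_nt = 141.7 kips → 106 kips.
Block shear governs: 106 kips.

106 kips (block shear governs)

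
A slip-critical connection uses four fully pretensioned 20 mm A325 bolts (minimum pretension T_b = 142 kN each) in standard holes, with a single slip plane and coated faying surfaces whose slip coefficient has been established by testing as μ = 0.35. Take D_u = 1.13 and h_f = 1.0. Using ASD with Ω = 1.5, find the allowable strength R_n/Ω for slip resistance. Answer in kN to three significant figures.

R_n = μ · D_u · h_f · T_b · n_s · n_b = 0.35 × 1.13 × 1.0 × 142 × 1 × 4 = 224.6 kN.
Allowable strength R_n/Ω = 224.6 / 1.5 = 150 kN.

150 kN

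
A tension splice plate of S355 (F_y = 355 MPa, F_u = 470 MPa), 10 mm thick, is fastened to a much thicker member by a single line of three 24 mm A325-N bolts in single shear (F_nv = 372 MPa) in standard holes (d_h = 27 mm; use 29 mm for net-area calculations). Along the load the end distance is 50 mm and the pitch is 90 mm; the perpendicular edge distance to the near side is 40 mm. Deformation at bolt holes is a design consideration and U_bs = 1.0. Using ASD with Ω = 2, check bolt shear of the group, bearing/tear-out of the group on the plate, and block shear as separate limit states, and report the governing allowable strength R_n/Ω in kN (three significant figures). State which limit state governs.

Bolt shear: A_b = π·24²/4 = 452.4 mm²; R_n = 372 × 452.4 × 3 × 1 / 1000 = 504.9 kN → 504.9 / 2 = 252 kN.
Bearing: edge l_c = 36.5, r_n = 205.9 kN; interior l_c = 63, r_n = 270.7 kN; R_n = 205.9 + 2·270.7 = 747.3 kN → 374 kN.
Block shear: A_gv = 2300, A_nv = 1575, A_nt = 255 mm²; R_n = min(0.6F_uA_nv, 0.6F_yA_gv) + U_bs·F_u·A_nt = 564 kN → 282 kN.
Bolt shear governs: 252 kN.

252 kN (bolt shear governs)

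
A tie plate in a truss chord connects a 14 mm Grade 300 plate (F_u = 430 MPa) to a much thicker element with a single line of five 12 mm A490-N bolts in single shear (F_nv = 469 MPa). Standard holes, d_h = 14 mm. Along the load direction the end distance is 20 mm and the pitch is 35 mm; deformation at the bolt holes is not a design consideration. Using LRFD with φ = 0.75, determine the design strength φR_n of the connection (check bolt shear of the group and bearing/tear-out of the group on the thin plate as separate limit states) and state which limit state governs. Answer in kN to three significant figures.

Bolt shear: A_b = π·12²/4 = 113.1 mm²; R_n = 469 × 113.1 × 5 × 1 / 1000 = 265.2 kN → 0.75 × 265.2 = 199 kN.
Bearing (1.5 l_c t F_u ≤ 3.0 d t F_u): upper limit = 3.0·12·14·430 / 1000 = 216.7 kN.
  Edge l_c = 20 − 14/2 = 13 → r_n = 117.4 kN; interior l_c = 35 − 14 = 21 → r_n = 189.6 kN.
  R_n,bearing = 1·117.4 + 4·189.6 = 875.9 kN → 0.75 × 875.9 = 657 kN.
Bolt shear governs: 199 kN.

199 kN (bolt shear governs)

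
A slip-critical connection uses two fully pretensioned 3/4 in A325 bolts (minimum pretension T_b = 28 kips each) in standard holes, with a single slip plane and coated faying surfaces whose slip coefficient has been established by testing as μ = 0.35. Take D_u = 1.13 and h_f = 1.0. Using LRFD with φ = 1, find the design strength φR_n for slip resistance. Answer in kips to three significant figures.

22.1 kips

R_n = μ · D_u · h_f · T_b · n_s · n_b = 0.35 × 1.13 × 1.0 × 28 × 1 × 2 = 22.15 kips.
Design strength φR_n = 1 × 22.15 = 22.1 kips.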